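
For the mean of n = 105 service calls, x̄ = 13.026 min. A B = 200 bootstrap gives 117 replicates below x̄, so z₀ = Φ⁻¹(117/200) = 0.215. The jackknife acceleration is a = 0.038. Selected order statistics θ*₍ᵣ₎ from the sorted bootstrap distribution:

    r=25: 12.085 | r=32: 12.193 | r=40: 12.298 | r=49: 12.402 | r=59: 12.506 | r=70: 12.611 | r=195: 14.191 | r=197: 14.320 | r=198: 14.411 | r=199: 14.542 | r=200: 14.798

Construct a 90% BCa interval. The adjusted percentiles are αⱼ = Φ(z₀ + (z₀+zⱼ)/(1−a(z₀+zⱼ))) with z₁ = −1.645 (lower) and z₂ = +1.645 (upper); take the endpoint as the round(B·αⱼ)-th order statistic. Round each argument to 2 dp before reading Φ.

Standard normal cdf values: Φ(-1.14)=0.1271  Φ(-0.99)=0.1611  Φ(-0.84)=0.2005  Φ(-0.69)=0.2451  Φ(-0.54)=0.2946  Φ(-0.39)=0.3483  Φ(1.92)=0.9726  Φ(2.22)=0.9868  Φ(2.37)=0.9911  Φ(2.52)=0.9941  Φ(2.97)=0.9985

(12.085, 14.320)

Lower: z₀ + z₁ = 0.215 + (-1.645) = -1.430; 1 − a(z₀+z₁) = 1 − (0.038)(-1.430) = 1.0543; argument = 0.215 + (-1.430)/1.0543 = -1.1413 → -1.14.
α₁ = Φ(-1.14) = 0.1271; rank = round(200 × 0.1271) = 25; θ*₍25₎ = 12.085.
Upper: z₀ + z₂ = 1.860; 1 − a(z₀+z₂) = 0.9293; argument = 2.2165 → 2.22; α₂ = 0.9868; rank = 197; θ*₍197₎ = 14.320.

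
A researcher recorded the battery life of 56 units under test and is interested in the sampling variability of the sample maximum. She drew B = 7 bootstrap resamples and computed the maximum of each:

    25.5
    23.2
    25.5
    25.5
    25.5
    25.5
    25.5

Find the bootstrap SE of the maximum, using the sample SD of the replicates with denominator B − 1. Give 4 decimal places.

SE* = 0.8693

Bootstrap SE is the standard deviation of the 7 replicate maximums.
Mean of replicates: (25.5 + 23.2 + 25.5 + 25.5 + 25.5 + 25.5 + 25.5) / 7 = 176.20000 / 7 = 25.17143
Sum of squared deviations: (+0.32857)² + (−1.97143)² + (+0.32857)² + (+0.32857)² + (+0.32857)² + (+0.32857)² + (+0.32857)² = 4.53429
Variance = 4.53429 / 6 = 0.75571
SE* = √0.75571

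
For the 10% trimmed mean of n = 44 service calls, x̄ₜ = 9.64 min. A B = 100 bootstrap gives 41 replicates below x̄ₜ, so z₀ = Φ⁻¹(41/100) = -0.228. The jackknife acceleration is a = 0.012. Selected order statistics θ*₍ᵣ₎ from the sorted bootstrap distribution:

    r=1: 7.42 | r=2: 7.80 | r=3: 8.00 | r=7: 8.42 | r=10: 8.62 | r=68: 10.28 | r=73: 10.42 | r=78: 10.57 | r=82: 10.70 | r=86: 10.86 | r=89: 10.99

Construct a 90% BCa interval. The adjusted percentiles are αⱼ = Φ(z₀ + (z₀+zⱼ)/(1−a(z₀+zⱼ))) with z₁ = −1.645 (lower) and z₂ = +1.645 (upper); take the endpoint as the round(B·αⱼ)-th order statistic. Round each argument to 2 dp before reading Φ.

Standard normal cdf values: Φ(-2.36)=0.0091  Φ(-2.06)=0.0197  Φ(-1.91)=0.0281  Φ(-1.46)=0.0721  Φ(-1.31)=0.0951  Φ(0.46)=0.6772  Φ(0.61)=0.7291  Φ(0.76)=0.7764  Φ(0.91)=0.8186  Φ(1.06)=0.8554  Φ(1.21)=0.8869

(7.80, 10.99)

Lower: z₀ + z₁ = -0.228 + (-1.645) = -1.873; 1 − a(z₀+z₁) = 1 − (0.012)(-1.873) = 1.0225; argument = -0.228 + (-1.873)/1.0225 = -2.0598 → -2.06.
α₁ = Φ(-2.06) = 0.0197; rank = round(100 × 0.0197) = 2; θ*₍2₎ = 7.80.
Upper: z₀ + z₂ = 1.417; 1 − a(z₀+z₂) = 0.9830; argument = 1.2135 → 1.21; α₂ = 0.8869; rank = 89; θ*₍89₎ = 10.99.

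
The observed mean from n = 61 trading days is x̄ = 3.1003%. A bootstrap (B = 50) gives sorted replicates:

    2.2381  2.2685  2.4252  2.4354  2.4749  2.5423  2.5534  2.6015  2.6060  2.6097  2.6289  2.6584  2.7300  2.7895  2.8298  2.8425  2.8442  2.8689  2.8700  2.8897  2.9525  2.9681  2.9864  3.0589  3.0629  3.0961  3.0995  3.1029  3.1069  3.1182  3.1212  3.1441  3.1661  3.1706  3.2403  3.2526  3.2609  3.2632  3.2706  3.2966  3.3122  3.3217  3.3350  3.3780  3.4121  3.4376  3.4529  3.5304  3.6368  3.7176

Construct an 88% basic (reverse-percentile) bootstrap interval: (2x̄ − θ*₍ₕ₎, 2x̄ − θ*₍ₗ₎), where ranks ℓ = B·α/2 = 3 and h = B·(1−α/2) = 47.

(2.7477, 3.7754)

Percentile endpoints at ranks 3 and 47: θ*₍3₎ = 2.4252, θ*₍47₎ = 3.4529.
Basic interval reflects these around x̄:
  lower = 2 × 3.1003 − 3.4529 = 2.7477
  upper = 2 × 3.1003 − 2.4252 = 3.7754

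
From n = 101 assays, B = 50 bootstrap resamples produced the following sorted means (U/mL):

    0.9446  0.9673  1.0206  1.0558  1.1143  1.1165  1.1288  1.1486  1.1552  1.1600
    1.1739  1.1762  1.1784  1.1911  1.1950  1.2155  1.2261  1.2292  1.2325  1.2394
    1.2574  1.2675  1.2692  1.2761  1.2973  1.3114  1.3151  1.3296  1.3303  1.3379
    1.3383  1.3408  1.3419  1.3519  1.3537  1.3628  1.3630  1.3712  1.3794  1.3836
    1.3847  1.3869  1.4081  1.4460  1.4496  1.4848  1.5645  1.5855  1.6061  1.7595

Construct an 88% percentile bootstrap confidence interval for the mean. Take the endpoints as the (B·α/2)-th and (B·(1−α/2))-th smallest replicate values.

(1.0206, 1.5645)

α = 0.12; lower rank = 50 × 0.060 = 3; upper rank = 50 × 0.940 = 47.
The 3rd smallest replicate is 1.0206; the 47th is 1.5645.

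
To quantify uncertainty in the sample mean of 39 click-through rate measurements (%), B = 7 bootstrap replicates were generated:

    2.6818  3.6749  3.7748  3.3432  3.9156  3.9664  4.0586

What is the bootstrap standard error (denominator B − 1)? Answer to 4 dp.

Bootstrap SE is the standard deviation of the 7 replicate means.
Mean of replicates: (2.6818 + 3.6749 + 3.7748 + 3.3432 + 3.9156 + 3.9664 + 4.0586) / 7 = 25.41530 / 7 = 3.63076
Sum of squared deviations: (−0.94896)² + (+0.04414)² + (+0.14404)² + (−0.28756)² + (+0.28484)² + (+0.33564)² + (+0.42784)² = 1.38275
Variance = 1.38275 / 6 = 0.23046
SE* = √0.23046

SE* = 0.4801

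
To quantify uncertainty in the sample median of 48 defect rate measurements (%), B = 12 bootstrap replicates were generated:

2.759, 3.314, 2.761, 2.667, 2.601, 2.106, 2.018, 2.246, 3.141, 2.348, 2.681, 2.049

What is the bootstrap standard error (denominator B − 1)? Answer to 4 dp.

Bootstrap SE is the standard deviation of the 12 replicate medians.
Mean of replicates: (2.759 + 3.314 + 2.761 + 2.667 + 2.601 + 2.106 + 2.018 + 2.246 + 3.141 + 2.348 + 2.681 + 2.049) / 12 = 30.69100 / 12 = 2.55758
Sum of squared deviations: (+0.20142)² + (+0.75642)² + (+0.20342)² + (+0.10942)² + (+0.04342)² + (−0.45158)² + (−0.53958)² + (−0.31158)² + (+0.58342)² + (−0.20958)² + (+0.12342)² + (−0.50858)² = 1.91832
Variance = 1.91832 / 11 = 0.17439
SE* = √0.17439

SE* = 0.4176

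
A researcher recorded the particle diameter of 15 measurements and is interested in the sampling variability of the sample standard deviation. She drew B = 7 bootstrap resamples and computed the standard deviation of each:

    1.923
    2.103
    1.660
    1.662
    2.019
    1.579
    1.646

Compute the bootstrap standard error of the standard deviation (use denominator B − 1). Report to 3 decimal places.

Bootstrap SE is the standard deviation of the 7 replicate standard deviations.
Mean of replicates: (1.923 + 2.103 + 1.660 + 1.662 + 2.019 + 1.579 + 1.646) / 7 = 12.59200 / 7 = 1.79886
Sum of squared deviations: (+0.12414)² + (+0.30414)² + (−0.13886)² + (−0.13686)² + (+0.22014)² + (−0.21986)² + (−0.15286)² = 0.26609
Variance = 0.26609 / 6 = 0.04435
SE* = √0.04435

SE* = 0.211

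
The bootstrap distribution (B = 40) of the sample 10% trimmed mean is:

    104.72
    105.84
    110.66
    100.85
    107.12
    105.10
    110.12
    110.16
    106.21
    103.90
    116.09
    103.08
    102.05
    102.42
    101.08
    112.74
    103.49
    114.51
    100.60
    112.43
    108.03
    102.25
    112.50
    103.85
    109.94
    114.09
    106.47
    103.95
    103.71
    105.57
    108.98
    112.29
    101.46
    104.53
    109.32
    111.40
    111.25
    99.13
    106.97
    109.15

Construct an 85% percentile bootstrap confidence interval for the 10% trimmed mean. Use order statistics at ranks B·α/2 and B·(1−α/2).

Sorted replicates: 99.13, 100.60, 100.85, 101.08, 101.46, 102.05, 102.25, 102.42, 103.08, 103.49, 103.71, 103.85, 103.90, 103.95, 104.53, 104.72, 105.10, 105.57, 105.84, 106.21, 106.47, 106.97, 107.12, 108.03, 108.98, 109.15, 109.32, 109.94, 110.12, 110.16, 110.66, 111.25, 111.40, 112.29, 112.43, 112.50, 112.74, 114.09, 114.51, 116.09
α = 0.15; lower rank = 40 × 0.075 = 3; upper rank = 40 × 0.925 = 37.
The 3rd smallest replicate is 100.85; the 37th is 112.74.

(100.85, 112.74)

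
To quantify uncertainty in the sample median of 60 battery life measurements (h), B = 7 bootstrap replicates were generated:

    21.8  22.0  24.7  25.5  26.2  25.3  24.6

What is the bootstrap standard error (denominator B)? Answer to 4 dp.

SE* = 1.5964

Bootstrap SE is the standard deviation of the 7 replicate medians.
Mean of replicates: (21.8 + 22.0 + 24.7 + 25.5 + 26.2 + 25.3 + 24.6) / 7 = 170.10000 / 7 = 24.30000
Sum of squared deviations: (−2.50000)² + (−2.30000)² + (+0.40000)² + (+1.20000)² + (+1.90000)² + (+1.00000)² + (+0.30000)² = 17.84000
Variance = 17.84000 / 7 = 2.54857
SE* = √2.54857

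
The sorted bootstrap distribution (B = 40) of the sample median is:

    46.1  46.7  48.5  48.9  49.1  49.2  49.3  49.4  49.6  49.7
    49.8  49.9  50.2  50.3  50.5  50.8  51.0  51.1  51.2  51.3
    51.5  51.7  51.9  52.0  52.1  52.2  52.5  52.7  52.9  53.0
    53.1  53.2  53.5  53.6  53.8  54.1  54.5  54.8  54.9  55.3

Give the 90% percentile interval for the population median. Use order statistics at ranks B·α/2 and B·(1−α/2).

(46.7, 54.8)

α = 0.10; lower rank = 40 × 0.050 = 2; upper rank = 40 × 0.950 = 38.
The 2nd smallest replicate is 46.7; the 38th is 54.8.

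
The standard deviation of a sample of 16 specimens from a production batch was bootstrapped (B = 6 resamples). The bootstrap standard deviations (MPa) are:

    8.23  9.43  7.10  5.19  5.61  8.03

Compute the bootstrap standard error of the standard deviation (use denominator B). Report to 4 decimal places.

Bootstrap SE is the standard deviation of the 6 replicate standard deviations.
Mean of replicates: (8.23 + 9.43 + 7.10 + 5.19 + 5.61 + 8.03) / 6 = 43.59000 / 6 = 7.26500
Sum of squared deviations: (+0.96500)² + (+2.16500)² + (−0.16500)² + (−2.07500)² + (−1.65500)² + (+0.76500)² = 13.27555
Variance = 13.27555 / 6 = 2.21259
SE* = √2.21259

SE* = 1.4875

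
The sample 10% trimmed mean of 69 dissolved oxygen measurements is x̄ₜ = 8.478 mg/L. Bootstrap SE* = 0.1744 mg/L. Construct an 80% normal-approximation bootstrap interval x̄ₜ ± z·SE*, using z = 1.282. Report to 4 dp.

(8.2544, 8.7016)

Margin = 1.282 × 0.1744 = 0.22358
Interval: 8.478 ± 0.22358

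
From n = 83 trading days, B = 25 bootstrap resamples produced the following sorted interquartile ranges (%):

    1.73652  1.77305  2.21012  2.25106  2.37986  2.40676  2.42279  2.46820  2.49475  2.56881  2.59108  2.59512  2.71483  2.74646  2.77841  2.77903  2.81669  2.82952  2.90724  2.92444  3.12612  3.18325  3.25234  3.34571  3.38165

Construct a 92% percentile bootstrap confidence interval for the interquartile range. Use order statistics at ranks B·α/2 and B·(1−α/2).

(1.73652, 3.34571)

α = 0.08; lower rank = 25 × 0.040 = 1; upper rank = 25 × 0.960 = 24.
The 1st smallest replicate is 1.73652; the 24th is 3.34571.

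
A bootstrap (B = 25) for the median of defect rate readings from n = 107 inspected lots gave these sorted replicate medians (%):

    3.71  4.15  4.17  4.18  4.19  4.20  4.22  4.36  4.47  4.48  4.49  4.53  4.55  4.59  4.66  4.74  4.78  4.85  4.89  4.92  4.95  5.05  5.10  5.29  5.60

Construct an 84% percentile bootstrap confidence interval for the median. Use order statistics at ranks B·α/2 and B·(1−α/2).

α = 0.16; lower rank = 25 × 0.080 = 2; upper rank = 25 × 0.920 = 23.
The 2nd smallest replicate is 4.15; the 23rd is 5.10.

(4.15, 5.10)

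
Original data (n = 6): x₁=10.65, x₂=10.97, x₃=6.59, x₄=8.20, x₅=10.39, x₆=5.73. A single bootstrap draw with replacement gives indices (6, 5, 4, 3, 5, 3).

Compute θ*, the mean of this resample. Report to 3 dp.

Resample values: 5.73, 10.39, 8.20, 6.59, 10.39, 6.59.
Mean = (5.73 + 10.39 + 8.20 + 6.59 + 10.39 + 6.59) / 6 = 47.890 / 6 = 7.982

θ* = 7.982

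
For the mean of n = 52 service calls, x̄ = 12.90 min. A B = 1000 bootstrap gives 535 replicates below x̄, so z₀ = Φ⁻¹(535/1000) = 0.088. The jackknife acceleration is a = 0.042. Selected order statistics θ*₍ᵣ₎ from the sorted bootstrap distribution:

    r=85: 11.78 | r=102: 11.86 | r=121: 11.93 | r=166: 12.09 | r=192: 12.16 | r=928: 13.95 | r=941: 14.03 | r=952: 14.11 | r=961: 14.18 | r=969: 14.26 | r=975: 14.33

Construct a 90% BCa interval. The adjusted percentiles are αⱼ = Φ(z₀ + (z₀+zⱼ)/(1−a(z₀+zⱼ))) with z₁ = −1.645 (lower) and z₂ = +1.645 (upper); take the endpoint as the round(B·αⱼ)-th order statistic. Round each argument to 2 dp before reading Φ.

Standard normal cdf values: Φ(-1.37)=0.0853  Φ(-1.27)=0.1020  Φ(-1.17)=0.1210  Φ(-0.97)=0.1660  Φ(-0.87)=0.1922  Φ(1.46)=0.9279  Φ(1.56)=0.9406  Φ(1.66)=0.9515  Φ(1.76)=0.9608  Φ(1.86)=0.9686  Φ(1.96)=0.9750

(11.78, 14.33)

Lower: z₀ + z₁ = 0.088 + (-1.645) = -1.557; 1 − a(z₀+z₁) = 1 − (0.042)(-1.557) = 1.0654; argument = 0.088 + (-1.557)/1.0654 = -1.3734 → -1.37.
α₁ = Φ(-1.37) = 0.0853; rank = round(1000 × 0.0853) = 85; θ*₍85₎ = 11.78.
Upper: z₀ + z₂ = 1.733; 1 − a(z₀+z₂) = 0.9272; argument = 1.9570 → 1.96; α₂ = 0.9750; rank = 975; θ*₍975₎ = 14.33.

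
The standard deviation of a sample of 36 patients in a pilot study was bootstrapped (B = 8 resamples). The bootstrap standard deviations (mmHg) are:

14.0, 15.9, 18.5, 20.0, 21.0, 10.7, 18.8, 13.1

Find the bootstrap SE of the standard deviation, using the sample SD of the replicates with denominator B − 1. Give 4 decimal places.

SE* = 3.6567

Bootstrap SE is the standard deviation of the 8 replicate standard deviations.
Mean of replicates: (14.0 + 15.9 + 18.5 + 20.0 + 21.0 + 10.7 + 18.8 + 13.1) / 8 = 132.00000 / 8 = 16.50000
Sum of squared deviations: (−2.50000)² + (−0.60000)² + (+2.00000)² + (+3.50000)² + (+4.50000)² + (−5.80000)² + (+2.30000)² + (−3.40000)² = 93.60000
Variance = 93.60000 / 7 = 13.37143
SE* = √13.37143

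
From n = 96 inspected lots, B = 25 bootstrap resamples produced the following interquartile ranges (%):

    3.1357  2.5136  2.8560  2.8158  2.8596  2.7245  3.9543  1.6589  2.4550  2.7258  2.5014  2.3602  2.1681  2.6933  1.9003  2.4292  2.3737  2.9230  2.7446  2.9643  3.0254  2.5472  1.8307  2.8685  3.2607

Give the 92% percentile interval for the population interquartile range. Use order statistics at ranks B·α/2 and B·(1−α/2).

Sorted replicates: 1.6589, 1.8307, 1.9003, 2.1681, 2.3602, 2.3737, 2.4292, 2.4550, 2.5014, 2.5136, 2.5472, 2.6933, 2.7245, 2.7258, 2.7446, 2.8158, 2.8560, 2.8596, 2.8685, 2.9230, 2.9643, 3.0254, 3.1357, 3.2607, 3.9543
α = 0.08; lower rank = 25 × 0.040 = 1; upper rank = 25 × 0.960 = 24.
The 1st smallest replicate is 1.6589; the 24th is 3.2607.

(1.6589, 3.2607)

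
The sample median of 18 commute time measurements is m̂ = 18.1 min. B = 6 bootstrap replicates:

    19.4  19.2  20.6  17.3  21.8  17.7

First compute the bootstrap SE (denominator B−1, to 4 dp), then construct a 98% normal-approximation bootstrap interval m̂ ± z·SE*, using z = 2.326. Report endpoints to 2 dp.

Mean of replicates = 19.3333; sum of squared deviations = 14.5133; SE* = √(14.5133/5) = 1.7037
Margin = 2.326 × 1.7037 = 3.963
Interval: 18.1 ± 3.963

(14.14, 22.06)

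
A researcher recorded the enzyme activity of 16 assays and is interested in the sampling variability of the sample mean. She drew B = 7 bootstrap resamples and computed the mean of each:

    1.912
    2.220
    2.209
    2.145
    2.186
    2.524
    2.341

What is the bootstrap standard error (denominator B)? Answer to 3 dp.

Bootstrap SE is the standard deviation of the 7 replicate means.
Mean of replicates: (1.912 + 2.220 + 2.209 + 2.145 + 2.186 + 2.524 + 2.341) / 7 = 15.5370 / 7 = 2.2196
Sum of squared deviations: (−0.3076)² + (+0.0004)² + (−0.0106)² + (−0.0746)² + (−0.0336)² + (+0.3044)² + (+0.1214)² = 0.2088
Variance = 0.2088 / 7 = 0.0298
SE* = √0.0298

SE* = 0.173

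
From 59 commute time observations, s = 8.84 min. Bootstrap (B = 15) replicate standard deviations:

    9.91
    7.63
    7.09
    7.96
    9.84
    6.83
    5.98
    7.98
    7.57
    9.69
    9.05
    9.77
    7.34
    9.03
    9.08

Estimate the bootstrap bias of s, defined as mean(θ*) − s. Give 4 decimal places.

bias = −0.5233

mean(θ*) = (9.91 + 7.63 + 7.09 + 7.96 + 9.84 + 6.83 + 5.98 + 7.98 + 7.57 + 9.69 + 9.05 + 9.77 + 7.34 + 9.03 + 9.08) / 15 = 8.31667
bias = 8.31667 − 8.84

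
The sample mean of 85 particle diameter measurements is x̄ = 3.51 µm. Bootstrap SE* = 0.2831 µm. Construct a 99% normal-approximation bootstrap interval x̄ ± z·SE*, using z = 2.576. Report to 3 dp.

(2.781, 4.239)

Margin = 2.576 × 0.2831 = 0.7293
Interval: 3.51 ± 0.7293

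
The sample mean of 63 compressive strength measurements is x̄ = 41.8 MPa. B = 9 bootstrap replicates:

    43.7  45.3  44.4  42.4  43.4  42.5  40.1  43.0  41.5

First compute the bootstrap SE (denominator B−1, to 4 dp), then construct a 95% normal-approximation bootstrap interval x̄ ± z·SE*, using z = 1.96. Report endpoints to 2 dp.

(38.77, 44.83)

Mean of replicates = 42.9222; sum of squared deviations = 19.1156; SE* = √(19.1156/8) = 1.5458
Margin = 1.96 × 1.5458 = 3.030
Interval: 41.8 ± 3.030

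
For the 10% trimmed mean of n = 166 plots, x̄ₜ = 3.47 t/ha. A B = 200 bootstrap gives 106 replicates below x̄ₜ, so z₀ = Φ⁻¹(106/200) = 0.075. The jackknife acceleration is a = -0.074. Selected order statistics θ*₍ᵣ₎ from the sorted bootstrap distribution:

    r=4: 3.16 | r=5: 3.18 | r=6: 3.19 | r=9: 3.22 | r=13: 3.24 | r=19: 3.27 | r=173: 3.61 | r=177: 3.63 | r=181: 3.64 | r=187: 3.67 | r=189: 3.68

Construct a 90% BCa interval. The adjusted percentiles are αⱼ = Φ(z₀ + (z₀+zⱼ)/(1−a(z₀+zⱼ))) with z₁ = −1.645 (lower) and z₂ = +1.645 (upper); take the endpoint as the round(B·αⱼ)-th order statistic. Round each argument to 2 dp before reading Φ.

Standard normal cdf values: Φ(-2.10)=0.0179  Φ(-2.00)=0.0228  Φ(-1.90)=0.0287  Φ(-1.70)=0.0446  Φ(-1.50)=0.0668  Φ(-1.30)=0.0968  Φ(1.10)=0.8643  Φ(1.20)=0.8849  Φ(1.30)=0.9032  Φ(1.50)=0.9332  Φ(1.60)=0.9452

(3.22, 3.68)

Lower: z₀ + z₁ = 0.075 + (-1.645) = -1.570; 1 − a(z₀+z₁) = 1 − (-0.074)(-1.570) = 0.8838; argument = 0.075 + (-1.570)/0.8838 = -1.7014 → -1.70.
α₁ = Φ(-1.70) = 0.0446; rank = round(200 × 0.0446) = 9; θ*₍9₎ = 3.22.
Upper: z₀ + z₂ = 1.720; 1 − a(z₀+z₂) = 1.1273; argument = 1.6008 → 1.60; α₂ = 0.9452; rank = 189; θ*₍189₎ = 3.68.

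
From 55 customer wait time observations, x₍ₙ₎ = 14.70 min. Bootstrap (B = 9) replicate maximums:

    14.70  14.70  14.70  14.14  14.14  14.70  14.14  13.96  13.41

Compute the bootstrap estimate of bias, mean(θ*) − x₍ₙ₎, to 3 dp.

mean(θ*) = (14.70 + 14.70 + 14.70 + 14.14 + 14.14 + 14.70 + 14.14 + 13.96 + 13.41) / 9 = 14.2878
bias = 14.2878 − 14.70

bias = −0.412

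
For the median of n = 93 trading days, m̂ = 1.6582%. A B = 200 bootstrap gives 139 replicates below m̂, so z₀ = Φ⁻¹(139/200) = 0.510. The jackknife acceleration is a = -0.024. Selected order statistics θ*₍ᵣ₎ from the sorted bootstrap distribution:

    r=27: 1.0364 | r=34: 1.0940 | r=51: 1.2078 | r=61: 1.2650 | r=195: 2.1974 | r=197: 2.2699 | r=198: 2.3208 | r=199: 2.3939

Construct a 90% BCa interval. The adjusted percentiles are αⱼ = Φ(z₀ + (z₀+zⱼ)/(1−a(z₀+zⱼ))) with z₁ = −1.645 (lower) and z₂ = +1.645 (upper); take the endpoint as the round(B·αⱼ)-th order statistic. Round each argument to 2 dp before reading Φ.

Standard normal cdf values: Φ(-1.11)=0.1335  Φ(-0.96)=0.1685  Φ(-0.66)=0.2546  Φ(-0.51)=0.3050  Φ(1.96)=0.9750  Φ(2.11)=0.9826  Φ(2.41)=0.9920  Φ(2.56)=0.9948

(1.2078, 2.3939)

Lower: z₀ + z₁ = 0.510 + (-1.645) = -1.135; 1 − a(z₀+z₁) = 1 − (-0.024)(-1.135) = 0.9728; argument = 0.510 + (-1.135)/0.9728 = -0.6568 → -0.66.
α₁ = Φ(-0.66) = 0.2546; rank = round(200 × 0.2546) = 51; θ*₍51₎ = 1.2078.
Upper: z₀ + z₂ = 2.155; 1 − a(z₀+z₂) = 1.0517; argument = 2.5590 → 2.56; α₂ = 0.9948; rank = 199; θ*₍199₎ = 2.3939.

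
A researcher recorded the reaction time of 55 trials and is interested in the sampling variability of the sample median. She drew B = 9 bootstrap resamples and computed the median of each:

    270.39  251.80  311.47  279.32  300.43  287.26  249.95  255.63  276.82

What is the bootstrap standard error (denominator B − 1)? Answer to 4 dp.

Bootstrap SE is the standard deviation of the 9 replicate medians.
Mean of replicates: (270.39 + 251.80 + 311.47 + 279.32 + 300.43 + 287.26 + 249.95 + 255.63 + 276.82) / 9 = 2483.07000 / 9 = 275.89667
Sum of squared deviations: (−5.50667)² + (−24.09667)² + (+35.57333)² + (+3.42333)² + (+24.53333)² + (+11.36333)² + (−25.94667)² + (−20.26667)² + (+0.92333)² = 3703.98360
Variance = 3703.98360 / 8 = 462.99795
SE* = √462.99795

SE* = 21.5174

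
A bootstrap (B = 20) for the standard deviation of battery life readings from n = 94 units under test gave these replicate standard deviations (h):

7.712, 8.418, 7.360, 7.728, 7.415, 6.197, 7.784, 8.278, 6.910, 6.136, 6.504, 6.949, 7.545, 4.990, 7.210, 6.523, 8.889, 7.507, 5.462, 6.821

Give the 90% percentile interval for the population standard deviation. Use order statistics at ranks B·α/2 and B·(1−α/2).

Sorted replicates: 4.990, 5.462, 6.136, 6.197, 6.504, 6.523, 6.821, 6.910, 6.949, 7.210, 7.360, 7.415, 7.507, 7.545, 7.712, 7.728, 7.784, 8.278, 8.418, 8.889
α = 0.10; lower rank = 20 × 0.050 = 1; upper rank = 20 × 0.950 = 19.
The 1st smallest replicate is 4.990; the 19th is 8.418.

(4.990, 8.418)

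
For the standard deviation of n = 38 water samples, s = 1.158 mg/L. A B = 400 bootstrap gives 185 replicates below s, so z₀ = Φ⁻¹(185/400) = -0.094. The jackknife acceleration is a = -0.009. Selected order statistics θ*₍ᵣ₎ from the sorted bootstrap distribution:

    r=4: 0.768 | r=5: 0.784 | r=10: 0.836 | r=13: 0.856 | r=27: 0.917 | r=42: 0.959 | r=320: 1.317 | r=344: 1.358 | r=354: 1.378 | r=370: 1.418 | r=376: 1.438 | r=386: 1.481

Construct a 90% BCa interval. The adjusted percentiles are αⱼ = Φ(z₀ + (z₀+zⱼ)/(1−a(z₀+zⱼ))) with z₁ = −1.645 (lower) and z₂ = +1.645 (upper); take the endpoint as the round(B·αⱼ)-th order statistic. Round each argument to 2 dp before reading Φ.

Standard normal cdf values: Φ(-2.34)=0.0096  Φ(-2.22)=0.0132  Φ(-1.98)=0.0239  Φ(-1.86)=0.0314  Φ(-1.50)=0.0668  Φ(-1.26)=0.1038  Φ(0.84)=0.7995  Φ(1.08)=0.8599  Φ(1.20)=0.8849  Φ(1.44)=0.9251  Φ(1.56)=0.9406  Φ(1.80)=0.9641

(0.856, 1.418)

Lower: z₀ + z₁ = -0.094 + (-1.645) = -1.739; 1 − a(z₀+z₁) = 1 − (-0.009)(-1.739) = 0.9843; argument = -0.094 + (-1.739)/0.9843 = -1.8606 → -1.86.
α₁ = Φ(-1.86) = 0.0314; rank = round(400 × 0.0314) = 13; θ*₍13₎ = 0.856.
Upper: z₀ + z₂ = 1.551; 1 − a(z₀+z₂) = 1.0140; argument = 1.4356 → 1.44; α₂ = 0.9251; rank = 370; θ*₍370₎ = 1.418.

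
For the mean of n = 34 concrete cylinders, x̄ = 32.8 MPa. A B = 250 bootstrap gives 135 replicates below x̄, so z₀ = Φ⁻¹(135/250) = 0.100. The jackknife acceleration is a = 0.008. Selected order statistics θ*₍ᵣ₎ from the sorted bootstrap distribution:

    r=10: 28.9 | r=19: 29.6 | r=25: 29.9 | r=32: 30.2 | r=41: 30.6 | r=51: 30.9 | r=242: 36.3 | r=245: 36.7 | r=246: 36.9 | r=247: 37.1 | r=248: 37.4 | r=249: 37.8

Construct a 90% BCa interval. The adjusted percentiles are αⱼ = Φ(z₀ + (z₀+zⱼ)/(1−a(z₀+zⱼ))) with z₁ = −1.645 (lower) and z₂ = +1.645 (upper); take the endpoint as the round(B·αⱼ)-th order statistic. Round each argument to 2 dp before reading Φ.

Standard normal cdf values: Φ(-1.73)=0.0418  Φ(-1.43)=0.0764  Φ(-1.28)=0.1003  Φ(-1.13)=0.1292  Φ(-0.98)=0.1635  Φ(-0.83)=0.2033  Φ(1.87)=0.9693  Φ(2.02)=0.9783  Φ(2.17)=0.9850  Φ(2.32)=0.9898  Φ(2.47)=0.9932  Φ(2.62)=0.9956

(29.6, 36.3)

Lower: z₀ + z₁ = 0.100 + (-1.645) = -1.545; 1 − a(z₀+z₁) = 1 − (0.008)(-1.545) = 1.0124; argument = 0.100 + (-1.545)/1.0124 = -1.4261 → -1.43.
α₁ = Φ(-1.43) = 0.0764; rank = round(250 × 0.0764) = 19; θ*₍19₎ = 29.6.
Upper: z₀ + z₂ = 1.745; 1 − a(z₀+z₂) = 0.9860; argument = 1.8697 → 1.87; α₂ = 0.9693; rank = 242; θ*₍242₎ = 36.3.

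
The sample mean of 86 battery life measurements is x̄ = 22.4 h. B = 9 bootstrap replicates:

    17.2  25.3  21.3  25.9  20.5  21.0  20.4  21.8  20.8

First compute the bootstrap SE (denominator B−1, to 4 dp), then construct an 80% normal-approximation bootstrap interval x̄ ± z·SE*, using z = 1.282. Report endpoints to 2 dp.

(19.03, 25.77)

Mean of replicates = 21.5778; sum of squared deviations = 55.3156; SE* = √(55.3156/8) = 2.6295
Margin = 1.282 × 2.6295 = 3.371
Interval: 22.4 ± 3.371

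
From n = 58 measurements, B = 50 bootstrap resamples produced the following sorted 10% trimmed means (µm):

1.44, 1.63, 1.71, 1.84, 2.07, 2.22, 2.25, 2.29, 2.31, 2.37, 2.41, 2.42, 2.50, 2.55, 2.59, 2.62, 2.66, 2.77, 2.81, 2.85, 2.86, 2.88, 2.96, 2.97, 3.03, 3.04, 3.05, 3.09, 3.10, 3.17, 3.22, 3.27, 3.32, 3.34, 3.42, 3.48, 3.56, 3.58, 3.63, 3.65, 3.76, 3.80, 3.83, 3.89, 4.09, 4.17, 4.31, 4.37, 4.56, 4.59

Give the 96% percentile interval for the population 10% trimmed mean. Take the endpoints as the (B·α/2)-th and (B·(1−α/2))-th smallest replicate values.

(1.44, 4.56)

α = 0.04; lower rank = 50 × 0.020 = 1; upper rank = 50 × 0.980 = 49.
The 1st smallest replicate is 1.44; the 49th is 4.56.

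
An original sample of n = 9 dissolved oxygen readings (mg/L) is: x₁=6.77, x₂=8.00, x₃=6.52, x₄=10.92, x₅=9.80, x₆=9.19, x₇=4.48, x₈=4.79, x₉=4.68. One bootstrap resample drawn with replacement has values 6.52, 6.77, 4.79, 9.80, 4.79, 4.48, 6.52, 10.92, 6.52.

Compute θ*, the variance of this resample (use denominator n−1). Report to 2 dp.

θ* = 4.96

Mean = 6.7900; sum of squared deviations = 39.6722
s² = 39.6722 / 8 = 4.9590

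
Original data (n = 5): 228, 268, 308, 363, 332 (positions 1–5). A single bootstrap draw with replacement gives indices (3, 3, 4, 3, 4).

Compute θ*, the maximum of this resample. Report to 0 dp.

Resample values: 308, 308, 363, 308, 363.
Maximum = 363

θ* = 363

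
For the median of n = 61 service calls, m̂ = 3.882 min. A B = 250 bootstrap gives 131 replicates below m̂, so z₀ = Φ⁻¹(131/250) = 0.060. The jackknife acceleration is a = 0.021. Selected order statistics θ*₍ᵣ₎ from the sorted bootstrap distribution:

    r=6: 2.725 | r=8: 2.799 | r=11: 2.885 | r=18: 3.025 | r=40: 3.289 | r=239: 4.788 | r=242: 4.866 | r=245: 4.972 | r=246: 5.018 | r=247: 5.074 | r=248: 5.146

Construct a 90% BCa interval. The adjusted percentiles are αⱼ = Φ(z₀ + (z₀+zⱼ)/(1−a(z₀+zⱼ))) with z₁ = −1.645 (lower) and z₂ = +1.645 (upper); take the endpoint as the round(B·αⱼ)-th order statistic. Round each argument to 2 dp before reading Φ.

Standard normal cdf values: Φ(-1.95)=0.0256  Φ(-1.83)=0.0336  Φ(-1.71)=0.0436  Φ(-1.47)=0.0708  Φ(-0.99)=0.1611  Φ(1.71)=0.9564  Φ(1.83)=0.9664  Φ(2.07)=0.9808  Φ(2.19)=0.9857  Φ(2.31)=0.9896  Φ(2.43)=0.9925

Lower: z₀ + z₁ = 0.060 + (-1.645) = -1.585; 1 − a(z₀+z₁) = 1 − (0.021)(-1.585) = 1.0333; argument = 0.060 + (-1.585)/1.0333 = -1.4739 → -1.47.
α₁ = Φ(-1.47) = 0.0708; rank = round(250 × 0.0708) = 18; θ*₍18₎ = 3.025.
Upper: z₀ + z₂ = 1.705; 1 − a(z₀+z₂) = 0.9642; argument = 1.8283 → 1.83; α₂ = 0.9664; rank = 242; θ*₍242₎ = 4.866.

(3.025, 4.866)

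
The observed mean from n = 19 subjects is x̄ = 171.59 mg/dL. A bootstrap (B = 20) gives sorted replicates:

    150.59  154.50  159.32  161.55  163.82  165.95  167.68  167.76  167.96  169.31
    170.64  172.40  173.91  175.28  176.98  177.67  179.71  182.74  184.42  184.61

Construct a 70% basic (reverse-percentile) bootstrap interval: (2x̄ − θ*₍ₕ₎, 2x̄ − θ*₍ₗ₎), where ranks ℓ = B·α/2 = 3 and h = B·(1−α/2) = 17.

(163.47, 183.86)

Percentile endpoints at ranks 3 and 17: θ*₍3₎ = 159.32, θ*₍17₎ = 179.71.
Basic interval reflects these around x̄:
  lower = 2 × 171.59 − 179.71 = 163.47
  upper = 2 × 171.59 − 159.32 = 183.86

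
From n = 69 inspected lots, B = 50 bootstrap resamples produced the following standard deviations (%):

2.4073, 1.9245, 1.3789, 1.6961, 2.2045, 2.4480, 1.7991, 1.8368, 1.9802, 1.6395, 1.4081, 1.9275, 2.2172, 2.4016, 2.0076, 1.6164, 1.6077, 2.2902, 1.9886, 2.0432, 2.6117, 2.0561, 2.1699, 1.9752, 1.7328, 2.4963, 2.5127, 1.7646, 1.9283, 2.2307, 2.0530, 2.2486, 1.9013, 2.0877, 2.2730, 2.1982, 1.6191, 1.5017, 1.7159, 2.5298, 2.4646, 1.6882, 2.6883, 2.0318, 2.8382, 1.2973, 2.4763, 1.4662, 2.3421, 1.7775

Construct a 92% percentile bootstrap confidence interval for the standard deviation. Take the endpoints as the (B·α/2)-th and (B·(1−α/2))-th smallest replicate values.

Sorted replicates: 1.2973, 1.3789, 1.4081, 1.4662, 1.5017, 1.6077, 1.6164, 1.6191, 1.6395, 1.6882, 1.6961, 1.7159, 1.7328, 1.7646, 1.7775, 1.7991, 1.8368, 1.9013, 1.9245, 1.9275, 1.9283, 1.9752, 1.9802, 1.9886, 2.0076, 2.0318, 2.0432, 2.0530, 2.0561, 2.0877, 2.1699, 2.1982, 2.2045, 2.2172, 2.2307, 2.2486, 2.2730, 2.2902, 2.3421, 2.4016, 2.4073, 2.4480, 2.4646, 2.4763, 2.4963, 2.5127, 2.5298, 2.6117, 2.6883, 2.8382
α = 0.08; lower rank = 50 × 0.040 = 2; upper rank = 50 × 0.960 = 48.
The 2nd smallest replicate is 1.3789; the 48th is 2.6117.

(1.3789, 2.6117)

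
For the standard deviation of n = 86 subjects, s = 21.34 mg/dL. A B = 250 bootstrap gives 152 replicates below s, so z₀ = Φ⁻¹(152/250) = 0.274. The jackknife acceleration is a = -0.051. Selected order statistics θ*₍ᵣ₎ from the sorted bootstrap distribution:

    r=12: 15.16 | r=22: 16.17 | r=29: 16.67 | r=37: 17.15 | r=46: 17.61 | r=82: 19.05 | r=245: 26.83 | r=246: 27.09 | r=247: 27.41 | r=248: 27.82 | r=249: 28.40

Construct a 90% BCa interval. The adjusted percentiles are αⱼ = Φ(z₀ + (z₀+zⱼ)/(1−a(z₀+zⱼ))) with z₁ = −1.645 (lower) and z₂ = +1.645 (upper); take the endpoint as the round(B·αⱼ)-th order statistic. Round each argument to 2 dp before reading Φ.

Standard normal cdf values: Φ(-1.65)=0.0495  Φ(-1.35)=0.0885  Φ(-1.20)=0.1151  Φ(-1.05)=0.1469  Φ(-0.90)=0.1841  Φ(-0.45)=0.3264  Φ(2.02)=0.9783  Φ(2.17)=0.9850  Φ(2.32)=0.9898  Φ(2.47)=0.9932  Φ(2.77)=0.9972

(16.67, 26.83)

Lower: z₀ + z₁ = 0.274 + (-1.645) = -1.371; 1 − a(z₀+z₁) = 1 − (-0.051)(-1.371) = 0.9301; argument = 0.274 + (-1.371)/0.9301 = -1.2001 → -1.20.
α₁ = Φ(-1.20) = 0.1151; rank = round(250 × 0.1151) = 29; θ*₍29₎ = 16.67.
Upper: z₀ + z₂ = 1.919; 1 − a(z₀+z₂) = 1.0979; argument = 2.0219 → 2.02; α₂ = 0.9783; rank = 245; θ*₍245₎ = 26.83.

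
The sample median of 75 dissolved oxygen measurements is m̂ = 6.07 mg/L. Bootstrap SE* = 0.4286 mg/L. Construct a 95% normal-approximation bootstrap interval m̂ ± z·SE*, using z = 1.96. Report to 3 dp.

Margin = 1.96 × 0.4286 = 0.8401
Interval: 6.07 ± 0.8401

(5.230, 6.910)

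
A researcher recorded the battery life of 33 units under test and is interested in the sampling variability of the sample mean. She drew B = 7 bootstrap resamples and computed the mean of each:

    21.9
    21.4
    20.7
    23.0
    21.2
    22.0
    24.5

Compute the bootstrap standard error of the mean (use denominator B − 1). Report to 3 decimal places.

Bootstrap SE is the standard deviation of the 7 replicate means.
Mean of replicates: (21.9 + 21.4 + 20.7 + 23.0 + 21.2 + 22.0 + 24.5) / 7 = 154.7000 / 7 = 22.1000
Sum of squared deviations: (−0.2000)² + (−0.7000)² + (−1.4000)² + (+0.9000)² + (−0.9000)² + (−0.1000)² + (+2.4000)² = 9.8800
Variance = 9.8800 / 6 = 1.6467
SE* = √1.6467

SE* = 1.283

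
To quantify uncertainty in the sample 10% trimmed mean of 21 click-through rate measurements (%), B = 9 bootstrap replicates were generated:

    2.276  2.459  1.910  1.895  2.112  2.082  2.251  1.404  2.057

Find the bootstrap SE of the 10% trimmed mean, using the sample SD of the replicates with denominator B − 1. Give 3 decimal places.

Bootstrap SE is the standard deviation of the 9 replicate 10% trimmed means.
Mean of replicates: (2.276 + 2.459 + 1.910 + 1.895 + 2.112 + 2.082 + 2.251 + 1.404 + 2.057) / 9 = 18.4460 / 9 = 2.0496
Sum of squared deviations: (+0.2264)² + (+0.4094)² + (−0.1396)² + (−0.1546)² + (+0.0624)² + (+0.0324)² + (+0.2014)² + (−0.6456)² + (+0.0074)² = 0.7246
Variance = 0.7246 / 8 = 0.0906
SE* = √0.0906

SE* = 0.301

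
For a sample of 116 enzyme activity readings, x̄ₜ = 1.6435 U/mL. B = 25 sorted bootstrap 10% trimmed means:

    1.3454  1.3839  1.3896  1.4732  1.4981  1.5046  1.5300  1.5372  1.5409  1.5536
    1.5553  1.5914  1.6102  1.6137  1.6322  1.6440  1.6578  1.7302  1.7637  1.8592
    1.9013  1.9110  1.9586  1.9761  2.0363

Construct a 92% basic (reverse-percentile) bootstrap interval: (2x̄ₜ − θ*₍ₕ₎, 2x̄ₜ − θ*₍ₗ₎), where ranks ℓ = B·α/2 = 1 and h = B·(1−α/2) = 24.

(1.3109, 1.9416)

Percentile endpoints at ranks 1 and 24: θ*₍1₎ = 1.3454, θ*₍24₎ = 1.9761.
Basic interval reflects these around x̄ₜ:
  lower = 2 × 1.6435 − 1.9761 = 1.3109
  upper = 2 × 1.6435 − 1.3454 = 1.9416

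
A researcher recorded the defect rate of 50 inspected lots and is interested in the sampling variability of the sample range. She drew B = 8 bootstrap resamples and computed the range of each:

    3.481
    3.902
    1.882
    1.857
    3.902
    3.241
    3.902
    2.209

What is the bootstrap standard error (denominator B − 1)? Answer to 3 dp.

Bootstrap SE is the standard deviation of the 8 replicate ranges.
Mean of replicates: (3.481 + 3.902 + 1.882 + 1.857 + 3.902 + 3.241 + 3.902 + 2.209) / 8 = 24.3760 / 8 = 3.0470
Sum of squared deviations: (+0.4340)² + (+0.8550)² + (−1.1650)² + (−1.1900)² + (+0.8550)² + (+0.1940)² + (+0.8550)² + (−0.8380)² = 5.8946
Variance = 5.8946 / 7 = 0.8421
SE* = √0.8421

SE* = 0.918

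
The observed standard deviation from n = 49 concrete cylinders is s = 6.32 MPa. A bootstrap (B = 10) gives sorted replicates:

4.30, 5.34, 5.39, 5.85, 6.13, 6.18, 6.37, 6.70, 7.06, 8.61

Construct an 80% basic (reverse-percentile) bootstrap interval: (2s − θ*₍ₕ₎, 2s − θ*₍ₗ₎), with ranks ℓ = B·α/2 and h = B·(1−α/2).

Percentile endpoints at ranks 1 and 9: θ*₍1₎ = 4.30, θ*₍9₎ = 7.06.
Basic interval reflects these around s:
  lower = 2 × 6.32 − 7.06 = 5.58
  upper = 2 × 6.32 − 4.30 = 8.34

(5.58, 8.34)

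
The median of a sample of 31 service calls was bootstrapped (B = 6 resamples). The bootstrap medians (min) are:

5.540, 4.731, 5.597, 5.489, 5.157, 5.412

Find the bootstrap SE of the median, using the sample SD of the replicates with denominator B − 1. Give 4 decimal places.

SE* = 0.3273

Bootstrap SE is the standard deviation of the 6 replicate medians.
Mean of replicates: (5.540 + 4.731 + 5.597 + 5.489 + 5.157 + 5.412) / 6 = 31.92600 / 6 = 5.32100
Sum of squared deviations: (+0.21900)² + (−0.59000)² + (+0.27600)² + (+0.16800)² + (−0.16400)² + (+0.09100)² = 0.53564
Variance = 0.53564 / 5 = 0.10713
SE* = √0.10713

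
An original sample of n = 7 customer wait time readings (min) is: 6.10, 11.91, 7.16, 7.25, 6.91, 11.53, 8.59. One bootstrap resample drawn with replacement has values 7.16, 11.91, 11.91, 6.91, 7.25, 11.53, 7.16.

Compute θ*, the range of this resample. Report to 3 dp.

Range = 11.91 − 6.91 = 5.000

θ* = 5.000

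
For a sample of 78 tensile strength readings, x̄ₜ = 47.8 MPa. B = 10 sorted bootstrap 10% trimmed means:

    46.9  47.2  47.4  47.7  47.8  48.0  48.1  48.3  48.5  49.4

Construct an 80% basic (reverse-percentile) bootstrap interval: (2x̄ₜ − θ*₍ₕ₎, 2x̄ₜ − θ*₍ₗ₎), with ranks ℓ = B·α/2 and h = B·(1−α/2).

Percentile endpoints at ranks 1 and 9: θ*₍1₎ = 46.9, θ*₍9₎ = 48.5.
Basic interval reflects these around x̄ₜ:
  lower = 2 × 47.8 − 48.5 = 47.1
  upper = 2 × 47.8 − 46.9 = 48.7

(47.1, 48.7)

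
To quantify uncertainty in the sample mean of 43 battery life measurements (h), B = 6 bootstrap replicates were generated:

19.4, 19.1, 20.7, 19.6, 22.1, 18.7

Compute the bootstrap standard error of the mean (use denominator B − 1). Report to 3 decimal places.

Bootstrap SE is the standard deviation of the 6 replicate means.
Mean of replicates: (19.4 + 19.1 + 20.7 + 19.6 + 22.1 + 18.7) / 6 = 119.6000 / 6 = 19.9333
Sum of squared deviations: (−0.5333)² + (−0.8333)² + (+0.7667)² + (−0.3333)² + (+2.1667)² + (−1.2333)² = 7.8933
Variance = 7.8933 / 5 = 1.5787
SE* = √1.5787

SE* = 1.256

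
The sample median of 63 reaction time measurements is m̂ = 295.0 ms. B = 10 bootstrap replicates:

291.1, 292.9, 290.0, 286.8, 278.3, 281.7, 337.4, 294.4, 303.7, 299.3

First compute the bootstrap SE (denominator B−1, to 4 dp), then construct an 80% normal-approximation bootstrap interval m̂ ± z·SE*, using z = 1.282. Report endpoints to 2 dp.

(273.82, 316.18)

Mean of replicates = 295.5600; sum of squared deviations = 2456.8040; SE* = √(2456.8040/9) = 16.5221
Margin = 1.282 × 16.5221 = 21.181
Interval: 295.0 ± 21.181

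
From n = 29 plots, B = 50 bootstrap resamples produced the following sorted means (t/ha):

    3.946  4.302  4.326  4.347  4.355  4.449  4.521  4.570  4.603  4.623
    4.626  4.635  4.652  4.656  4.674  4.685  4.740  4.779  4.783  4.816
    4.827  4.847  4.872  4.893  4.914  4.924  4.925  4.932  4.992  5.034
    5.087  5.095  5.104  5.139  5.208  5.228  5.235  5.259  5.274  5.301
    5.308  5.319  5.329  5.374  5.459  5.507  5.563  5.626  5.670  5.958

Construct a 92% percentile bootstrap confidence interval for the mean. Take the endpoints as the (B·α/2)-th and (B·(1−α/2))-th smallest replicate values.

α = 0.08; lower rank = 50 × 0.040 = 2; upper rank = 50 × 0.960 = 48.
The 2nd smallest replicate is 4.302; the 48th is 5.626.

(4.302, 5.626)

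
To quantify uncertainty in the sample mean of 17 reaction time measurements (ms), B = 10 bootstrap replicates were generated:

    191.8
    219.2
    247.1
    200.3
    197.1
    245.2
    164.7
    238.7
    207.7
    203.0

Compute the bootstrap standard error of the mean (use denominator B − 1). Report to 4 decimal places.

Bootstrap SE is the standard deviation of the 10 replicate means.
Mean of replicates: (191.8 + 219.2 + 247.1 + 200.3 + 197.1 + 245.2 + 164.7 + 238.7 + 207.7 + 203.0) / 10 = 2114.80000 / 10 = 211.48000
Sum of squared deviations: (−19.68000)² + (+7.72000)² + (+35.62000)² + (−11.18000)² + (−14.38000)² + (+33.72000)² + (−46.78000)² + (+27.22000)² + (−3.78000)² + (−8.48000)² = 6199.99600
Variance = 6199.99600 / 9 = 688.88844
SE* = √688.88844

SE* = 26.2467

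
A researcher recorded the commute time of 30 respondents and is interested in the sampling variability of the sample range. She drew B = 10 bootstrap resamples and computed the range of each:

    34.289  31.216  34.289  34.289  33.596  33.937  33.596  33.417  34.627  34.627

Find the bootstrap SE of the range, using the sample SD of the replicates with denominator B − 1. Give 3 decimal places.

SE* = 1.001

Bootstrap SE is the standard deviation of the 10 replicate ranges.
Mean of replicates: (34.289 + 31.216 + 34.289 + 34.289 + 33.596 + 33.937 + 33.596 + 33.417 + 34.627 + 34.627) / 10 = 337.8830 / 10 = 33.7883
Sum of squared deviations: (+0.5007)² + (−2.5723)² + (+0.5007)² + (+0.5007)² + (−0.1923)² + (+0.1487)² + (−0.1923)² + (−0.3713)² + (+0.8387)² + (+0.8387)² = 9.0096
Variance = 9.0096 / 9 = 1.0011
SE* = √1.0011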